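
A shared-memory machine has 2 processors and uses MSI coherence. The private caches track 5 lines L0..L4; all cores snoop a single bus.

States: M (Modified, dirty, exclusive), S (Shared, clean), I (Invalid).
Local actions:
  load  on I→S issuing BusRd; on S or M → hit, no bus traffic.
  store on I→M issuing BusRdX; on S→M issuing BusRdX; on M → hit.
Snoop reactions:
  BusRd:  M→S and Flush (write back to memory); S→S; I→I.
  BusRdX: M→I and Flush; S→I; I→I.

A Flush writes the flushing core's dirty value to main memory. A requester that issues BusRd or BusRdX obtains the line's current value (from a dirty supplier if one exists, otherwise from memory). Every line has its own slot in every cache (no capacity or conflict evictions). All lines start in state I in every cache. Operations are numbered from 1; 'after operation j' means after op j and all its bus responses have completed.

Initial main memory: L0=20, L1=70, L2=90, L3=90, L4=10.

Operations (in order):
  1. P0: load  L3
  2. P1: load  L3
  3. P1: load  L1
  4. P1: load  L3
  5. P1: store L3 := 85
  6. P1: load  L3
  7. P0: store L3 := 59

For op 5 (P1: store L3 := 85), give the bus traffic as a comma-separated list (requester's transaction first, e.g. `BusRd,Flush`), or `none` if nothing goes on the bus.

bus = BusRdX

  op1 P0: load  L3 → S/I on L3; bus BusRd; mem=90
  op2 P1: load  L3 → S/S on L3; bus BusRd; mem=90
  op3 P1: load  L1 → I/S on L1; bus BusRd; mem=70
  op4 P1: load  L3 → S/S on L3; bus (none); mem=90
  op5 P1: store L3 := 85 → I/M on L3; bus BusRdX; mem=90
  op6 P1: load  L3 → I/M on L3; bus (none); mem=90
  op7 P0: store L3 := 59 → M/I on L3; bus BusRdX Flush; mem=85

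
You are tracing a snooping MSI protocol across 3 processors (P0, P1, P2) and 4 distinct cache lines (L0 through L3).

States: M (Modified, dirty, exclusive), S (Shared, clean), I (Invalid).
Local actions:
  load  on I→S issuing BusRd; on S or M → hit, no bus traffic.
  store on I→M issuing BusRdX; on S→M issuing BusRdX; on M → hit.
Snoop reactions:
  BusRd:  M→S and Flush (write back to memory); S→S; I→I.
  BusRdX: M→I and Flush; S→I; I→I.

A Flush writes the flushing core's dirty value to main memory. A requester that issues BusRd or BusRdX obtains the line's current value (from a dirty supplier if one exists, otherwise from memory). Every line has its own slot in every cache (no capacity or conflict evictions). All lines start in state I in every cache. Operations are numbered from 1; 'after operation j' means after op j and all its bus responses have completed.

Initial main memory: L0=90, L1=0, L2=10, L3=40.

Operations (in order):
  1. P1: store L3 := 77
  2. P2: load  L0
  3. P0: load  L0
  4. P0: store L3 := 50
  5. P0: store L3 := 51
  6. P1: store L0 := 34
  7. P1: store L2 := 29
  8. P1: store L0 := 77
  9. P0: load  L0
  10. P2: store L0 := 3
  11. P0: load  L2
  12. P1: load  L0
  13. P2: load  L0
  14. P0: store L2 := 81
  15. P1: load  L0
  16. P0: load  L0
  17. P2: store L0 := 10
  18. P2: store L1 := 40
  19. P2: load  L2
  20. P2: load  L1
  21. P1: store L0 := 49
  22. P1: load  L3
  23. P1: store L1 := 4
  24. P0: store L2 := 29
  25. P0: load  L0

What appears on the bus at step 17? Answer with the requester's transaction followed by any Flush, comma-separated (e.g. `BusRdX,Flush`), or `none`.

1. P1: store L3 := 77  bus=[BusRdX]  L3: P0=I P1=M P2=I  mem[L3]=40
2. P2: load  L0  bus=[BusRd]  L0: P0=I P1=I P2=S  mem[L0]=90
3. P0: load  L0  bus=[BusRd]  L0: P0=S P1=I P2=S  mem[L0]=90
4. P0: store L3 := 50  bus=[BusRdX,Flush]  L3: P0=M P1=I P2=I  mem[L3]=77
5. P0: store L3 := 51  bus=[-]  L3: P0=M P1=I P2=I  mem[L3]=77
6. P1: store L0 := 34  bus=[BusRdX]  L0: P0=I P1=M P2=I  mem[L0]=90
7. P1: store L2 := 29  bus=[BusRdX]  L2: P0=I P1=M P2=I  mem[L2]=10
8. P1: store L0 := 77  bus=[-]  L0: P0=I P1=M P2=I  mem[L0]=90
9. P0: load  L0  bus=[BusRd,Flush]  L0: P0=S P1=S P2=I  mem[L0]=77
10. P2: store L0 := 3  bus=[BusRdX]  L0: P0=I P1=I P2=M  mem[L0]=77
11. P0: load  L2  bus=[BusRd,Flush]  L2: P0=S P1=S P2=I  mem[L2]=29
12. P1: load  L0  bus=[BusRd,Flush]  L0: P0=I P1=S P2=S  mem[L0]=3
13. P2: load  L0  bus=[-]  L0: P0=I P1=S P2=S  mem[L0]=3
14. P0: store L2 := 81  bus=[BusRdX]  L2: P0=M P1=I P2=I  mem[L2]=29
15. P1: load  L0  bus=[-]  L0: P0=I P1=S P2=S  mem[L0]=3
16. P0: load  L0  bus=[BusRd]  L0: P0=S P1=S P2=S  mem[L0]=3
17. P2: store L0 := 10  bus=[BusRdX]  L0: P0=I P1=I P2=M  mem[L0]=3
18. P2: store L1 := 40  bus=[BusRdX]  L1: P0=I P1=I P2=M  mem[L1]=0
19. P2: load  L2  bus=[BusRd,Flush]  L2: P0=S P1=I P2=S  mem[L2]=81
20. P2: load  L1  bus=[-]  L1: P0=I P1=I P2=M  mem[L1]=0
21. P1: store L0 := 49  bus=[BusRdX,Flush]  L0: P0=I P1=M P2=I  mem[L0]=10
22. P1: load  L3  bus=[BusRd,Flush]  L3: P0=S P1=S P2=I  mem[L3]=51
23. P1: store L1 := 4  bus=[BusRdX,Flush]  L1: P0=I P1=M P2=I  mem[L1]=40
24. P0: store L2 := 29  bus=[BusRdX]  L2: P0=M P1=I P2=I  mem[L2]=81
25. P0: load  L0  bus=[BusRd,Flush]  L0: P0=S P1=S P2=I  mem[L0]=49

bus = BusRdX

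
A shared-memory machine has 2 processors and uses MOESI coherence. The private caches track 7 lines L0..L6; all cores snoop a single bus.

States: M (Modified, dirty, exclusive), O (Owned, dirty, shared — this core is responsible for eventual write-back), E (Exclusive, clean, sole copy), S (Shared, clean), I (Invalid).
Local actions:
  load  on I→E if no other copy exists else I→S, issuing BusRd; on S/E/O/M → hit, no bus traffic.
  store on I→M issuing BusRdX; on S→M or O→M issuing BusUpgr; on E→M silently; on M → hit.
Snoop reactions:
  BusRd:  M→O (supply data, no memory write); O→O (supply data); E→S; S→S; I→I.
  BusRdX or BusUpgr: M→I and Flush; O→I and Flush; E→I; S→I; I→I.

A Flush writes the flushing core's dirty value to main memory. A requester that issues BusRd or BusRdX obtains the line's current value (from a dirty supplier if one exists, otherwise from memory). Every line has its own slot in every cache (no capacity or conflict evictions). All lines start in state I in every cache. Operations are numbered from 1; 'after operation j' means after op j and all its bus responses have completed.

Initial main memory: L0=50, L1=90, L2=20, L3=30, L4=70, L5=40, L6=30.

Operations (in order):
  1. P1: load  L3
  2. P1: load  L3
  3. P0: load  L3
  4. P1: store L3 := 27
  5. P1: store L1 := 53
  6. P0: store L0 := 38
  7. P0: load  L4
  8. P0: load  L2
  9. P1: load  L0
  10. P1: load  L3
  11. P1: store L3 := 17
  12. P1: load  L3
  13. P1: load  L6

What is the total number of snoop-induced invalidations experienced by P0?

[1] P1: load  L3 | P0:I, P1:E(30) | bus: BusRd
[2] P1: load  L3 | P0:I, P1:E(30) | bus: none
[3] P0: load  L3 | P0:S(30), P1:S(30) | bus: BusRd
[4] P1: store L3 := 27 | P0:I, P1:M(27) | bus: BusUpgr
[5] P1: store L1 := 53 | P0:I, P1:M(53) | bus: BusRdX
[6] P0: store L0 := 38 | P0:M(38), P1:I | bus: BusRdX
[7] P0: load  L4 | P0:E(70), P1:I | bus: BusRd
[8] P0: load  L2 | P0:E(20), P1:I | bus: BusRd
[9] P1: load  L0 | P0:O(38), P1:S(38) | bus: BusRd
[10] P1: load  L3 | P0:I, P1:M(27) | bus: none
[11] P1: store L3 := 17 | P0:I, P1:M(17) | bus: none
[12] P1: load  L3 | P0:I, P1:M(17) | bus: none
[13] P1: load  L6 | P0:I, P1:E(30) | bus: BusRd

invalidations = 1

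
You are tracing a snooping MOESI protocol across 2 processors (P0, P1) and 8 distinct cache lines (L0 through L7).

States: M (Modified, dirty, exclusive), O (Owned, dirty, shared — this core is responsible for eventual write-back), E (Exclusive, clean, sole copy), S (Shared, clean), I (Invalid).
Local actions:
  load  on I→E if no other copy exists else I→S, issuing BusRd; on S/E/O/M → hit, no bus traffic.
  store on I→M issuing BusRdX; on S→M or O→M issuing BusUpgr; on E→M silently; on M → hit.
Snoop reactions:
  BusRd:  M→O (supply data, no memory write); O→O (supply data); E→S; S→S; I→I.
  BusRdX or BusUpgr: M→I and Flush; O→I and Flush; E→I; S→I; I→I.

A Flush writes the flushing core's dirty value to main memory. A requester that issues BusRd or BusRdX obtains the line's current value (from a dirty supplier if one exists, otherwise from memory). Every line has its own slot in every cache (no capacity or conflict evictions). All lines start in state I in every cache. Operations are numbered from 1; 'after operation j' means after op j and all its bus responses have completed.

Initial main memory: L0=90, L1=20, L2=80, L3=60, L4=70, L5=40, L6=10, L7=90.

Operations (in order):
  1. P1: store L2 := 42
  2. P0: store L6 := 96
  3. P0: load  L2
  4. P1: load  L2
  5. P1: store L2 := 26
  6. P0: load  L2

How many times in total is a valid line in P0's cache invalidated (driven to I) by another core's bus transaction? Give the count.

  op1 P1: store L2 := 42 → I/M on L2; bus BusRdX; mem=80
  op2 P0: store L6 := 96 → M/I on L6; bus BusRdX; mem=10
  op3 P0: load  L2 → S/O on L2; bus BusRd; mem=80
  op4 P1: load  L2 → S/O on L2; bus (none); mem=80
  op5 P1: store L2 := 26 → I/M on L2; bus BusUpgr; mem=80
  op6 P0: load  L2 → S/O on L2; bus BusRd; mem=80

invalidations = 1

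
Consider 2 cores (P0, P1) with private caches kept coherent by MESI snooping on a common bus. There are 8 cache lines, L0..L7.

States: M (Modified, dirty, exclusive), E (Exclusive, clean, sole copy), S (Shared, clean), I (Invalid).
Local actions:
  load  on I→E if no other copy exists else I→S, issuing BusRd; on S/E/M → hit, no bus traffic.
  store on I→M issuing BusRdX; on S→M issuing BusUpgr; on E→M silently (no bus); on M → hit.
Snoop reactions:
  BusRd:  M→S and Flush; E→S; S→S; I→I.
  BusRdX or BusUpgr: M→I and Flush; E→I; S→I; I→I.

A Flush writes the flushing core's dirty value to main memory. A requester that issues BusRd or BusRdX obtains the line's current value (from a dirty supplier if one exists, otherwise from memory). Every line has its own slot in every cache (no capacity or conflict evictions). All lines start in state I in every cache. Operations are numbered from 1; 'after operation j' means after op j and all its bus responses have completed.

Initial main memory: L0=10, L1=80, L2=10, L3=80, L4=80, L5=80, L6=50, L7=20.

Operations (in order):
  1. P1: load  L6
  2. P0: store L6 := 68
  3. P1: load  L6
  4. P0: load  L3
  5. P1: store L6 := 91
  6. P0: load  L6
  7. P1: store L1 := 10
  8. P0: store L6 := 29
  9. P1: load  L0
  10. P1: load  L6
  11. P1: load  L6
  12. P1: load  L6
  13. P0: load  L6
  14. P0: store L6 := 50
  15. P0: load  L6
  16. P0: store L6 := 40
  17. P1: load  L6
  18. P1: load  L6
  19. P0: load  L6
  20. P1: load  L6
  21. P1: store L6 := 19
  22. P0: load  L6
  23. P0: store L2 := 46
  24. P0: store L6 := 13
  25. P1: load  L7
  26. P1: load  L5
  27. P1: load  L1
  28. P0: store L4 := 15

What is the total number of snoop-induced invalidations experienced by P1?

step 1: P1: load  L6  ⟶  IE  (L6)  txn=BusRd  M[L6]=50
step 2: P0: store L6 := 68  ⟶  MI  (L6)  txn=BusRdX  M[L6]=50
step 3: P1: load  L6  ⟶  SS  (L6)  txn=BusRd+Flush  M[L6]=68
step 4: P0: load  L3  ⟶  EI  (L3)  txn=BusRd  M[L3]=80
step 5: P1: store L6 := 91  ⟶  IM  (L6)  txn=BusUpgr  M[L6]=68
step 6: P0: load  L6  ⟶  SS  (L6)  txn=BusRd+Flush  M[L6]=91
step 7: P1: store L1 := 10  ⟶  IM  (L1)  txn=BusRdX  M[L1]=80
step 8: P0: store L6 := 29  ⟶  MI  (L6)  txn=BusUpgr  M[L6]=91
step 9: P1: load  L0  ⟶  IE  (L0)  txn=BusRd  M[L0]=10
step 10: P1: load  L6  ⟶  SS  (L6)  txn=BusRd+Flush  M[L6]=29
step 11: P1: load  L6  ⟶  SS  (L6)  txn=∅  M[L6]=29
step 12: P1: load  L6  ⟶  SS  (L6)  txn=∅  M[L6]=29
step 13: P0: load  L6  ⟶  SS  (L6)  txn=∅  M[L6]=29
step 14: P0: store L6 := 50  ⟶  MI  (L6)  txn=BusUpgr  M[L6]=29
step 15: P0: load  L6  ⟶  MI  (L6)  txn=∅  M[L6]=29
step 16: P0: store L6 := 40  ⟶  MI  (L6)  txn=∅  M[L6]=29
step 17: P1: load  L6  ⟶  SS  (L6)  txn=BusRd+Flush  M[L6]=40
step 18: P1: load  L6  ⟶  SS  (L6)  txn=∅  M[L6]=40
step 19: P0: load  L6  ⟶  SS  (L6)  txn=∅  M[L6]=40
step 20: P1: load  L6  ⟶  SS  (L6)  txn=∅  M[L6]=40
step 21: P1: store L6 := 19  ⟶  IM  (L6)  txn=BusUpgr  M[L6]=40
step 22: P0: load  L6  ⟶  SS  (L6)  txn=BusRd+Flush  M[L6]=19
step 23: P0: store L2 := 46  ⟶  MI  (L2)  txn=BusRdX  M[L2]=10
step 24: P0: store L6 := 13  ⟶  MI  (L6)  txn=BusUpgr  M[L6]=19
step 25: P1: load  L7  ⟶  IE  (L7)  txn=BusRd  M[L7]=20
step 26: P1: load  L5  ⟶  IE  (L5)  txn=BusRd  M[L5]=80
step 27: P1: load  L1  ⟶  IM  (L1)  txn=∅  M[L1]=80
step 28: P0: store L4 := 15  ⟶  MI  (L4)  txn=BusRdX  M[L4]=80

invalidations = 4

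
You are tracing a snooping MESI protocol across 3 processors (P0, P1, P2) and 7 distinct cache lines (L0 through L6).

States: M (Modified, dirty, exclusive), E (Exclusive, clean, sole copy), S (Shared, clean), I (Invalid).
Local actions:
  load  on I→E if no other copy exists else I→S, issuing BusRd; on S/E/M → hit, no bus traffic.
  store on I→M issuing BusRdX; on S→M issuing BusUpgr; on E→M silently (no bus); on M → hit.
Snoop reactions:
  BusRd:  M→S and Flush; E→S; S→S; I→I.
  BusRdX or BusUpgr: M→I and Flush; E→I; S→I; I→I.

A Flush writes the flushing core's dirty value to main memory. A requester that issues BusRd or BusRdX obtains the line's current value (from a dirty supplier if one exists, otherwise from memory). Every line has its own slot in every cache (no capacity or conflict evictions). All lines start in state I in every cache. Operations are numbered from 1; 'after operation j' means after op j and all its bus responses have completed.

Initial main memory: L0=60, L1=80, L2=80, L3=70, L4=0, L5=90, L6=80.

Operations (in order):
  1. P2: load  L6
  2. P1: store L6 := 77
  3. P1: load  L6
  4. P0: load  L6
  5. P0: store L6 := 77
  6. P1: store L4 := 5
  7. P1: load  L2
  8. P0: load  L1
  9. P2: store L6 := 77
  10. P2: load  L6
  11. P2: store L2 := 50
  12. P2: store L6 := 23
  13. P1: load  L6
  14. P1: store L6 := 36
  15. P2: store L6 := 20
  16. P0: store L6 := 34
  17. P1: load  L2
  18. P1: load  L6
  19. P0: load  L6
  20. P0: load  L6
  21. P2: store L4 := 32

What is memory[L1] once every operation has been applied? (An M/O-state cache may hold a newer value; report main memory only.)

step 1: P2: load  L6  ⟶  IIE  (L6)  txn=BusRd  M[L6]=80
step 2: P1: store L6 := 77  ⟶  IMI  (L6)  txn=BusRdX  M[L6]=80
step 3: P1: load  L6  ⟶  IMI  (L6)  txn=∅  M[L6]=80
step 4: P0: load  L6  ⟶  SSI  (L6)  txn=BusRd+Flush  M[L6]=77
step 5: P0: store L6 := 77  ⟶  MII  (L6)  txn=BusUpgr  M[L6]=77
step 6: P1: store L4 := 5  ⟶  IMI  (L4)  txn=BusRdX  M[L4]=0
step 7: P1: load  L2  ⟶  IEI  (L2)  txn=BusRd  M[L2]=80
step 8: P0: load  L1  ⟶  EII  (L1)  txn=BusRd  M[L1]=80
step 9: P2: store L6 := 77  ⟶  IIM  (L6)  txn=BusRdX+Flush  M[L6]=77
step 10: P2: load  L6  ⟶  IIM  (L6)  txn=∅  M[L6]=77
step 11: P2: store L2 := 50  ⟶  IIM  (L2)  txn=BusRdX  M[L2]=80
step 12: P2: store L6 := 23  ⟶  IIM  (L6)  txn=∅  M[L6]=77
step 13: P1: load  L6  ⟶  ISS  (L6)  txn=BusRd+Flush  M[L6]=23
step 14: P1: store L6 := 36  ⟶  IMI  (L6)  txn=BusUpgr  M[L6]=23
step 15: P2: store L6 := 20  ⟶  IIM  (L6)  txn=BusRdX+Flush  M[L6]=36
step 16: P0: store L6 := 34  ⟶  MII  (L6)  txn=BusRdX+Flush  M[L6]=20
step 17: P1: load  L2  ⟶  ISS  (L2)  txn=BusRd+Flush  M[L2]=50
step 18: P1: load  L6  ⟶  SSI  (L6)  txn=BusRd+Flush  M[L6]=34
step 19: P0: load  L6  ⟶  SSI  (L6)  txn=∅  M[L6]=34
step 20: P0: load  L6  ⟶  SSI  (L6)  txn=∅  M[L6]=34
step 21: P2: store L4 := 32  ⟶  IIM  (L4)  txn=BusRdX+Flush  M[L4]=5

memory[L1] = 80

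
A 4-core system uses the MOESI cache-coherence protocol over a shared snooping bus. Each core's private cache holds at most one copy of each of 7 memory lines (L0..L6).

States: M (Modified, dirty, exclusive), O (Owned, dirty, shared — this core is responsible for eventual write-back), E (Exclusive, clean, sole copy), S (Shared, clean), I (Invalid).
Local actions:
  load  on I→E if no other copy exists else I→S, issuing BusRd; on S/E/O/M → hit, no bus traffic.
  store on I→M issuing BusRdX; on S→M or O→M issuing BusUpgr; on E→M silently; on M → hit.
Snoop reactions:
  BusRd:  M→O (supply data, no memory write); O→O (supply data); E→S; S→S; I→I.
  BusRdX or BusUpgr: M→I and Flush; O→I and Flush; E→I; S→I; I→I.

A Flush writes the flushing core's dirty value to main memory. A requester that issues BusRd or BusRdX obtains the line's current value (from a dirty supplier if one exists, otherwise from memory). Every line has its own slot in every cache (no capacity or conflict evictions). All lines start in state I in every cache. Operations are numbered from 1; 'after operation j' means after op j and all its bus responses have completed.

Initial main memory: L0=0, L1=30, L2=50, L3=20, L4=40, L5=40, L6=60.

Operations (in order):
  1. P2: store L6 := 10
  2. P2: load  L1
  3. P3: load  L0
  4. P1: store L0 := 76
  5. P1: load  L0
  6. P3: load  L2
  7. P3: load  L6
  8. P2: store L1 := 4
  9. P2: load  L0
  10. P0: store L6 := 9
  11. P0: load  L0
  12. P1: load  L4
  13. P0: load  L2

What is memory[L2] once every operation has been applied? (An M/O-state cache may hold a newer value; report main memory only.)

1. P2: store L6 := 10  bus=[BusRdX]  L6: P0=I P1=I P2=M P3=I  mem[L6]=60
2. P2: load  L1  bus=[BusRd]  L1: P0=I P1=I P2=E P3=I  mem[L1]=30
3. P3: load  L0  bus=[BusRd]  L0: P0=I P1=I P2=I P3=E  mem[L0]=0
4. P1: store L0 := 76  bus=[BusRdX]  L0: P0=I P1=M P2=I P3=I  mem[L0]=0
5. P1: load  L0  bus=[-]  L0: P0=I P1=M P2=I P3=I  mem[L0]=0
6. P3: load  L2  bus=[BusRd]  L2: P0=I P1=I P2=I P3=E  mem[L2]=50
7. P3: load  L6  bus=[BusRd]  L6: P0=I P1=I P2=O P3=S  mem[L6]=60
8. P2: store L1 := 4  bus=[-]  L1: P0=I P1=I P2=M P3=I  mem[L1]=30
9. P2: load  L0  bus=[BusRd]  L0: P0=I P1=O P2=S P3=I  mem[L0]=0
10. P0: store L6 := 9  bus=[BusRdX,Flush]  L6: P0=M P1=I P2=I P3=I  mem[L6]=10
11. P0: load  L0  bus=[BusRd]  L0: P0=S P1=O P2=S P3=I  mem[L0]=0
12. P1: load  L4  bus=[BusRd]  L4: P0=I P1=E P2=I P3=I  mem[L4]=40
13. P0: load  L2  bus=[BusRd]  L2: P0=S P1=I P2=I P3=S  mem[L2]=50

memory[L2] = 50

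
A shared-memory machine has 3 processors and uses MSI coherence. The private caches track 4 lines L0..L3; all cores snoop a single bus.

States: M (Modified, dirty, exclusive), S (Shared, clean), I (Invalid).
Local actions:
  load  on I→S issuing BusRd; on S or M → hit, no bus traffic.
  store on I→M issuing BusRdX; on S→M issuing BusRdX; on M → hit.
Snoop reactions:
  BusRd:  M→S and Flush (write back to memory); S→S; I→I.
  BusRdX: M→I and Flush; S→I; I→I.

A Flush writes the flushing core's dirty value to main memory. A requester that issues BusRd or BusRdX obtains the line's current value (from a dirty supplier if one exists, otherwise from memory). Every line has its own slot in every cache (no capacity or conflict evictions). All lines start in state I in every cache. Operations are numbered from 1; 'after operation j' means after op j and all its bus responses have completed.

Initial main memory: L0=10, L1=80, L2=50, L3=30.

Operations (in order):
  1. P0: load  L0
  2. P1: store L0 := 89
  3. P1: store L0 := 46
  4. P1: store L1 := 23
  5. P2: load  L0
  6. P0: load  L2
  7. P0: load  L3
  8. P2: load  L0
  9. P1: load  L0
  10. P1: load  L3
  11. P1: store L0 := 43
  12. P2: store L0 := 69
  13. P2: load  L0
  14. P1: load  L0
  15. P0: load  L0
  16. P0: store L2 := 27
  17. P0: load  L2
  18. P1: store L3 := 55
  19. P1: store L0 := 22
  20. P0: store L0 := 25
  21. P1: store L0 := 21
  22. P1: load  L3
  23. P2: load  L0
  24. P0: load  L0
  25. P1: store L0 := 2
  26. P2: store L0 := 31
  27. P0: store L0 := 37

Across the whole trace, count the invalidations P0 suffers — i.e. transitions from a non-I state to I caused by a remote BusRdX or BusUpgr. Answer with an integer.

invalidations = 5

  op1 P0: load  L0 → S/I/I on L0; bus BusRd; mem=10
  op2 P1: store L0 := 89 → I/M/I on L0; bus BusRdX; mem=10
  op3 P1: store L0 := 46 → I/M/I on L0; bus (none); mem=10
  op4 P1: store L1 := 23 → I/M/I on L1; bus BusRdX; mem=80
  op5 P2: load  L0 → I/S/S on L0; bus BusRd Flush; mem=46
  op6 P0: load  L2 → S/I/I on L2; bus BusRd; mem=50
  op7 P0: load  L3 → S/I/I on L3; bus BusRd; mem=30
  op8 P2: load  L0 → I/S/S on L0; bus (none); mem=46
  op9 P1: load  L0 → I/S/S on L0; bus (none); mem=46
  op10 P1: load  L3 → S/S/I on L3; bus BusRd; mem=30
  op11 P1: store L0 := 43 → I/M/I on L0; bus BusRdX; mem=46
  op12 P2: store L0 := 69 → I/I/M on L0; bus BusRdX Flush; mem=43
  op13 P2: load  L0 → I/I/M on L0; bus (none); mem=43
  op14 P1: load  L0 → I/S/S on L0; bus BusRd Flush; mem=69
  op15 P0: load  L0 → S/S/S on L0; bus BusRd; mem=69
  op16 P0: store L2 := 27 → M/I/I on L2; bus BusRdX; mem=50
  op17 P0: load  L2 → M/I/I on L2; bus (none); mem=50
  op18 P1: store L3 := 55 → I/M/I on L3; bus BusRdX; mem=30
  op19 P1: store L0 := 22 → I/M/I on L0; bus BusRdX; mem=69
  op20 P0: store L0 := 25 → M/I/I on L0; bus BusRdX Flush; mem=22
  op21 P1: store L0 := 21 → I/M/I on L0; bus BusRdX Flush; mem=25
  op22 P1: load  L3 → I/M/I on L3; bus (none); mem=30
  op23 P2: load  L0 → I/S/S on L0; bus BusRd Flush; mem=21
  op24 P0: load  L0 → S/S/S on L0; bus BusRd; mem=21
  op25 P1: store L0 := 2 → I/M/I on L0; bus BusRdX; mem=21
  op26 P2: store L0 := 31 → I/I/M on L0; bus BusRdX Flush; mem=2
  op27 P0: store L0 := 37 → M/I/I on L0; bus BusRdX Flush; mem=31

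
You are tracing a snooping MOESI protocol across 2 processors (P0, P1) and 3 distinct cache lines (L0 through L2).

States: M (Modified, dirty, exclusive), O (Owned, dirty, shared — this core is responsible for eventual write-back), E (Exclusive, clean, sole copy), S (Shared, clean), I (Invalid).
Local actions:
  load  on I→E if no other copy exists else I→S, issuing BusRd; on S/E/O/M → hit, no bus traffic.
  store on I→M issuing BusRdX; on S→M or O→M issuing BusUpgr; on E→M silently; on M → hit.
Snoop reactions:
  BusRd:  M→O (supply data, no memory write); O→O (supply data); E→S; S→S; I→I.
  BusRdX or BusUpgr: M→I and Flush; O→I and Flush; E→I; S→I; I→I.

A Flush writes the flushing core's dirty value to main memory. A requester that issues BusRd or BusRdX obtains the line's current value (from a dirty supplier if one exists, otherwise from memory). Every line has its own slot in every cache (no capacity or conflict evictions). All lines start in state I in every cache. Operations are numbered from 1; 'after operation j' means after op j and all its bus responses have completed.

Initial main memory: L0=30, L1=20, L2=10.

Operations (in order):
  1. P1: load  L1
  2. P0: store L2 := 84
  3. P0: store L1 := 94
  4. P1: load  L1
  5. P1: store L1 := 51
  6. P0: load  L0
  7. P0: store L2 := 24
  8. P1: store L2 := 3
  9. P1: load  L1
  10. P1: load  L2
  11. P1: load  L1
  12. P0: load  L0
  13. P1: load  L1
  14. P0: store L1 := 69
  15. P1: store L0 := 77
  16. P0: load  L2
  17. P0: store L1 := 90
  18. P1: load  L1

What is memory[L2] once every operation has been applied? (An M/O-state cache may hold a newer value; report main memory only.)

[1] P1: load  L1 | P0:I, P1:E(20) | bus: BusRd
[2] P0: store L2 := 84 | P0:M(84), P1:I | bus: BusRdX
[3] P0: store L1 := 94 | P0:M(94), P1:I | bus: BusRdX
[4] P1: load  L1 | P0:O(94), P1:S(94) | bus: BusRd
[5] P1: store L1 := 51 | P0:I, P1:M(51) | bus: BusUpgr,Flush
[6] P0: load  L0 | P0:E(30), P1:I | bus: BusRd
[7] P0: store L2 := 24 | P0:M(24), P1:I | bus: none
[8] P1: store L2 := 3 | P0:I, P1:M(3) | bus: BusRdX,Flush
[9] P1: load  L1 | P0:I, P1:M(51) | bus: none
[10] P1: load  L2 | P0:I, P1:M(3) | bus: none
[11] P1: load  L1 | P0:I, P1:M(51) | bus: none
[12] P0: load  L0 | P0:E(30), P1:I | bus: none
[13] P1: load  L1 | P0:I, P1:M(51) | bus: none
[14] P0: store L1 := 69 | P0:M(69), P1:I | bus: BusRdX,Flush
[15] P1: store L0 := 77 | P0:I, P1:M(77) | bus: BusRdX
[16] P0: load  L2 | P0:S(3), P1:O(3) | bus: BusRd
[17] P0: store L1 := 90 | P0:M(90), P1:I | bus: none
[18] P1: load  L1 | P0:O(90), P1:S(90) | bus: BusRd

memory[L2] = 24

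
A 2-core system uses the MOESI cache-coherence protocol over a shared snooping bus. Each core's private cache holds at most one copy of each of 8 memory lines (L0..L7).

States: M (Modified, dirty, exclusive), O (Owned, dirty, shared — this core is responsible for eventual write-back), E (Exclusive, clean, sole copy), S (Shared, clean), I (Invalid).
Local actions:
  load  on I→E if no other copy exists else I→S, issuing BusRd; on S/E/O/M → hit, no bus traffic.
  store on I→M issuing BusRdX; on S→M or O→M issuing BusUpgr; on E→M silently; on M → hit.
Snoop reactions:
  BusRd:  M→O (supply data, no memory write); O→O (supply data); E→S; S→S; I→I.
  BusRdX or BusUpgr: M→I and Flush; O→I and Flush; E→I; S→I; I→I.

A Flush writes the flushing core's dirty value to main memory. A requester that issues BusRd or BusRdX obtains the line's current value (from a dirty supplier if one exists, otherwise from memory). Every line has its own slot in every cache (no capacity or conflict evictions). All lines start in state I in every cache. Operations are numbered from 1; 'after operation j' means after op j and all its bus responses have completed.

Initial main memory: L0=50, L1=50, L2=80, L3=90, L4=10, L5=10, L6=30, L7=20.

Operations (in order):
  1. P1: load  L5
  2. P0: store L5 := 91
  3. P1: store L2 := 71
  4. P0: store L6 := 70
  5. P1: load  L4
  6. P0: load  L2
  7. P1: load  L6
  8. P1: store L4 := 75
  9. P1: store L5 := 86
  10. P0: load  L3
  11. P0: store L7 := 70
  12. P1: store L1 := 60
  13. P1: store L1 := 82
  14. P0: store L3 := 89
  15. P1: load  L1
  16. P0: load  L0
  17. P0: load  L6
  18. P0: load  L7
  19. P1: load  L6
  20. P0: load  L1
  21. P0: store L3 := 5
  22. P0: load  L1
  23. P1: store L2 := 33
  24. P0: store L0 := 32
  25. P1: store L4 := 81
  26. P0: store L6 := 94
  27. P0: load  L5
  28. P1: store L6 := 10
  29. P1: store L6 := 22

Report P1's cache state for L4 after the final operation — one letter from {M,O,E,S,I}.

[1] P1: load  L5 | P0:I, P1:E(10) | bus: BusRd
[2] P0: store L5 := 91 | P0:M(91), P1:I | bus: BusRdX
[3] P1: store L2 := 71 | P0:I, P1:M(71) | bus: BusRdX
[4] P0: store L6 := 70 | P0:M(70), P1:I | bus: BusRdX
[5] P1: load  L4 | P0:I, P1:E(10) | bus: BusRd
[6] P0: load  L2 | P0:S(71), P1:O(71) | bus: BusRd
[7] P1: load  L6 | P0:O(70), P1:S(70) | bus: BusRd
[8] P1: store L4 := 75 | P0:I, P1:M(75) | bus: none
[9] P1: store L5 := 86 | P0:I, P1:M(86) | bus: BusRdX,Flush
[10] P0: load  L3 | P0:E(90), P1:I | bus: BusRd
[11] P0: store L7 := 70 | P0:M(70), P1:I | bus: BusRdX
[12] P1: store L1 := 60 | P0:I, P1:M(60) | bus: BusRdX
[13] P1: store L1 := 82 | P0:I, P1:M(82) | bus: none
[14] P0: store L3 := 89 | P0:M(89), P1:I | bus: none
[15] P1: load  L1 | P0:I, P1:M(82) | bus: none
[16] P0: load  L0 | P0:E(50), P1:I | bus: BusRd
[17] P0: load  L6 | P0:O(70), P1:S(70) | bus: none
[18] P0: load  L7 | P0:M(70), P1:I | bus: none
[19] P1: load  L6 | P0:O(70), P1:S(70) | bus: none
[20] P0: load  L1 | P0:S(82), P1:O(82) | bus: BusRd
[21] P0: store L3 := 5 | P0:M(5), P1:I | bus: none
[22] P0: load  L1 | P0:S(82), P1:O(82) | bus: none
[23] P1: store L2 := 33 | P0:I, P1:M(33) | bus: BusUpgr
[24] P0: store L0 := 32 | P0:M(32), P1:I | bus: none
[25] P1: store L4 := 81 | P0:I, P1:M(81) | bus: none
[26] P0: store L6 := 94 | P0:M(94), P1:I | bus: BusUpgr
[27] P0: load  L5 | P0:S(86), P1:O(86) | bus: BusRd
[28] P1: store L6 := 10 | P0:I, P1:M(10) | bus: BusRdX,Flush
[29] P1: store L6 := 22 | P0:I, P1:M(22) | bus: none

state = M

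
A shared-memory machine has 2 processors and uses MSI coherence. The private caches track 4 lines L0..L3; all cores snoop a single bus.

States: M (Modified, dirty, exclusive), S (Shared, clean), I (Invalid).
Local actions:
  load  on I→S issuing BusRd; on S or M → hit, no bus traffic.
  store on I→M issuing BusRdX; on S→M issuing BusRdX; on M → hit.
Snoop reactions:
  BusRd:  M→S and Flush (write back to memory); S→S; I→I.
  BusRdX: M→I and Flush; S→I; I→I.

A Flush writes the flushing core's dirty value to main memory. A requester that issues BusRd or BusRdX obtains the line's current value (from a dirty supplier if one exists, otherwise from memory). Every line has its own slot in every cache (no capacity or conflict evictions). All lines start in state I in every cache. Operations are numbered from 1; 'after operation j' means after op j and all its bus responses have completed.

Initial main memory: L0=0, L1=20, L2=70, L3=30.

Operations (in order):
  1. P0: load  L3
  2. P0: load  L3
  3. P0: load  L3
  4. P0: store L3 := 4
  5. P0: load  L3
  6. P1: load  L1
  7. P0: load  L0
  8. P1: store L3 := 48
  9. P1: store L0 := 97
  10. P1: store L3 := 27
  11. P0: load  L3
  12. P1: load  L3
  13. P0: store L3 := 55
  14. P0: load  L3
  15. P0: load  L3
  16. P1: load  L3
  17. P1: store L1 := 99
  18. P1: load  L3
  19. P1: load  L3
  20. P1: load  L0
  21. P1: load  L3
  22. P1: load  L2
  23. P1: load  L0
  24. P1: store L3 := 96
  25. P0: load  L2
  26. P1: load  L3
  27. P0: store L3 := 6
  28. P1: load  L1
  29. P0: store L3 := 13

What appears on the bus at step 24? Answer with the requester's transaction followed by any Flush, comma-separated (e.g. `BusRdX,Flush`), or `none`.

  op1 P0: load  L3 → S/I on L3; bus BusRd; mem=30
  op2 P0: load  L3 → S/I on L3; bus (none); mem=30
  op3 P0: load  L3 → S/I on L3; bus (none); mem=30
  op4 P0: store L3 := 4 → M/I on L3; bus BusRdX; mem=30
  op5 P0: load  L3 → M/I on L3; bus (none); mem=30
  op6 P1: load  L1 → I/S on L1; bus BusRd; mem=20
  op7 P0: load  L0 → S/I on L0; bus BusRd; mem=0
  op8 P1: store L3 := 48 → I/M on L3; bus BusRdX Flush; mem=4
  op9 P1: store L0 := 97 → I/M on L0; bus BusRdX; mem=0
  op10 P1: store L3 := 27 → I/M on L3; bus (none); mem=4
  op11 P0: load  L3 → S/S on L3; bus BusRd Flush; mem=27
  op12 P1: load  L3 → S/S on L3; bus (none); mem=27
  op13 P0: store L3 := 55 → M/I on L3; bus BusRdX; mem=27
  op14 P0: load  L3 → M/I on L3; bus (none); mem=27
  op15 P0: load  L3 → M/I on L3; bus (none); mem=27
  op16 P1: load  L3 → S/S on L3; bus BusRd Flush; mem=55
  op17 P1: store L1 := 99 → I/M on L1; bus BusRdX; mem=20
  op18 P1: load  L3 → S/S on L3; bus (none); mem=55
  op19 P1: load  L3 → S/S on L3; bus (none); mem=55
  op20 P1: load  L0 → I/M on L0; bus (none); mem=0
  op21 P1: load  L3 → S/S on L3; bus (none); mem=55
  op22 P1: load  L2 → I/S on L2; bus BusRd; mem=70
  op23 P1: load  L0 → I/M on L0; bus (none); mem=0
  op24 P1: store L3 := 96 → I/M on L3; bus BusRdX; mem=55
  op25 P0: load  L2 → S/S on L2; bus BusRd; mem=70
  op26 P1: load  L3 → I/M on L3; bus (none); mem=55
  op27 P0: store L3 := 6 → M/I on L3; bus BusRdX Flush; mem=96
  op28 P1: load  L1 → I/M on L1; bus (none); mem=20
  op29 P0: store L3 := 13 → M/I on L3; bus (none); mem=96

bus = BusRdX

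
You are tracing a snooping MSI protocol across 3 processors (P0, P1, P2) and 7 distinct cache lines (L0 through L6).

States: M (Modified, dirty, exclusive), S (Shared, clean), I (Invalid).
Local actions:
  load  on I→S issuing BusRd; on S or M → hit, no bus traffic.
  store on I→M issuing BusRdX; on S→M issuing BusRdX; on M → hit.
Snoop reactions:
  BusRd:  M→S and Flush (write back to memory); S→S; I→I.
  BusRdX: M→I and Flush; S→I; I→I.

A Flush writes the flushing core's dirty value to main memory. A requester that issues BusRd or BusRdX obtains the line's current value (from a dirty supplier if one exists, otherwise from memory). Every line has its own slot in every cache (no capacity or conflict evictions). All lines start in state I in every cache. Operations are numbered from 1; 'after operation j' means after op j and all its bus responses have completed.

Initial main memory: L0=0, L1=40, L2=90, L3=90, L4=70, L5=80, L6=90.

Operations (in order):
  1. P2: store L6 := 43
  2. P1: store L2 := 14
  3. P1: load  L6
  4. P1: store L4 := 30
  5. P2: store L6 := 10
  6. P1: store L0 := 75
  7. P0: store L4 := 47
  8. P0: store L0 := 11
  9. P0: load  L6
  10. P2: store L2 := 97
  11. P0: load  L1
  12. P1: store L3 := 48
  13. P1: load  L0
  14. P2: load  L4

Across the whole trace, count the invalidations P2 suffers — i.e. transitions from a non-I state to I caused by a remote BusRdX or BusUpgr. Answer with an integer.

invalidations = 0

[1] P2: store L6 := 43 | P0:I, P1:I, P2:M(43) | bus: BusRdX
[2] P1: store L2 := 14 | P0:I, P1:M(14), P2:I | bus: BusRdX
[3] P1: load  L6 | P0:I, P1:S(43), P2:S(43) | bus: BusRd,Flush
[4] P1: store L4 := 30 | P0:I, P1:M(30), P2:I | bus: BusRdX
[5] P2: store L6 := 10 | P0:I, P1:I, P2:M(10) | bus: BusRdX
[6] P1: store L0 := 75 | P0:I, P1:M(75), P2:I | bus: BusRdX
[7] P0: store L4 := 47 | P0:M(47), P1:I, P2:I | bus: BusRdX,Flush
[8] P0: store L0 := 11 | P0:M(11), P1:I, P2:I | bus: BusRdX,Flush
[9] P0: load  L6 | P0:S(10), P1:I, P2:S(10) | bus: BusRd,Flush
[10] P2: store L2 := 97 | P0:I, P1:I, P2:M(97) | bus: BusRdX,Flush
[11] P0: load  L1 | P0:S(40), P1:I, P2:I | bus: BusRd
[12] P1: store L3 := 48 | P0:I, P1:M(48), P2:I | bus: BusRdX
[13] P1: load  L0 | P0:S(11), P1:S(11), P2:I | bus: BusRd,Flush
[14] P2: load  L4 | P0:S(47), P1:I, P2:S(47) | bus: BusRd,Flush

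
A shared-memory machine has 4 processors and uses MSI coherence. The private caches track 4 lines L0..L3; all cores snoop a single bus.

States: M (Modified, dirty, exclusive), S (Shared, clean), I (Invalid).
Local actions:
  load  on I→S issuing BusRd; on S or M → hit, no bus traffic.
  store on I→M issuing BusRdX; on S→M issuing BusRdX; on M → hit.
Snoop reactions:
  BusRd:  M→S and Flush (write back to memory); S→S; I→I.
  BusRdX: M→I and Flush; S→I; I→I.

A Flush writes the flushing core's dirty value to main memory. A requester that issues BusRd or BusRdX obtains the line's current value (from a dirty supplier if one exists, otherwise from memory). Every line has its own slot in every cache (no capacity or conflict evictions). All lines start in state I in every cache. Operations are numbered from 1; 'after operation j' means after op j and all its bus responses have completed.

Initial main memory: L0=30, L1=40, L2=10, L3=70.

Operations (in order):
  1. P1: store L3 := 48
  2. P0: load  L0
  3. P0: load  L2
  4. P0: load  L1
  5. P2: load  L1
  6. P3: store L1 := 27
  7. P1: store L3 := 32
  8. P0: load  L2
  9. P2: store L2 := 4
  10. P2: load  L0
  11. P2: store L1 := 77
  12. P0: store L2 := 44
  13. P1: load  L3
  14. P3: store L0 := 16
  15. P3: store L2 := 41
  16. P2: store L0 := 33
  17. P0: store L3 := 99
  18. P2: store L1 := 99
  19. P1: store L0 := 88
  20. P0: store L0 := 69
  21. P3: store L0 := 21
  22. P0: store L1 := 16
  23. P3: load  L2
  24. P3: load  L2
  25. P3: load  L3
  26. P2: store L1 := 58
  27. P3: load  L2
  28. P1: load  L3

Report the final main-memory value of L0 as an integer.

step 1: P1: store L3 := 48  ⟶  IMII  (L3)  txn=BusRdX  M[L3]=70
step 2: P0: load  L0  ⟶  SIII  (L0)  txn=BusRd  M[L0]=30
step 3: P0: load  L2  ⟶  SIII  (L2)  txn=BusRd  M[L2]=10
step 4: P0: load  L1  ⟶  SIII  (L1)  txn=BusRd  M[L1]=40
step 5: P2: load  L1  ⟶  SISI  (L1)  txn=BusRd  M[L1]=40
step 6: P3: store L1 := 27  ⟶  IIIM  (L1)  txn=BusRdX  M[L1]=40
step 7: P1: store L3 := 32  ⟶  IMII  (L3)  txn=∅  M[L3]=70
step 8: P0: load  L2  ⟶  SIII  (L2)  txn=∅  M[L2]=10
step 9: P2: store L2 := 4  ⟶  IIMI  (L2)  txn=BusRdX  M[L2]=10
step 10: P2: load  L0  ⟶  SISI  (L0)  txn=BusRd  M[L0]=30
step 11: P2: store L1 := 77  ⟶  IIMI  (L1)  txn=BusRdX+Flush  M[L1]=27
step 12: P0: store L2 := 44  ⟶  MIII  (L2)  txn=BusRdX+Flush  M[L2]=4
step 13: P1: load  L3  ⟶  IMII  (L3)  txn=∅  M[L3]=70
step 14: P3: store L0 := 16  ⟶  IIIM  (L0)  txn=BusRdX  M[L0]=30
step 15: P3: store L2 := 41  ⟶  IIIM  (L2)  txn=BusRdX+Flush  M[L2]=44
step 16: P2: store L0 := 33  ⟶  IIMI  (L0)  txn=BusRdX+Flush  M[L0]=16
step 17: P0: store L3 := 99  ⟶  MIII  (L3)  txn=BusRdX+Flush  M[L3]=32
step 18: P2: store L1 := 99  ⟶  IIMI  (L1)  txn=∅  M[L1]=27
step 19: P1: store L0 := 88  ⟶  IMII  (L0)  txn=BusRdX+Flush  M[L0]=33
step 20: P0: store L0 := 69  ⟶  MIII  (L0)  txn=BusRdX+Flush  M[L0]=88
step 21: P3: store L0 := 21  ⟶  IIIM  (L0)  txn=BusRdX+Flush  M[L0]=69
step 22: P0: store L1 := 16  ⟶  MIII  (L1)  txn=BusRdX+Flush  M[L1]=99
step 23: P3: load  L2  ⟶  IIIM  (L2)  txn=∅  M[L2]=44
step 24: P3: load  L2  ⟶  IIIM  (L2)  txn=∅  M[L2]=44
step 25: P3: load  L3  ⟶  SIIS  (L3)  txn=BusRd+Flush  M[L3]=99
step 26: P2: store L1 := 58  ⟶  IIMI  (L1)  txn=BusRdX+Flush  M[L1]=16
step 27: P3: load  L2  ⟶  IIIM  (L2)  txn=∅  M[L2]=44
step 28: P1: load  L3  ⟶  SSIS  (L3)  txn=BusRd  M[L3]=99

memory[L0] = 69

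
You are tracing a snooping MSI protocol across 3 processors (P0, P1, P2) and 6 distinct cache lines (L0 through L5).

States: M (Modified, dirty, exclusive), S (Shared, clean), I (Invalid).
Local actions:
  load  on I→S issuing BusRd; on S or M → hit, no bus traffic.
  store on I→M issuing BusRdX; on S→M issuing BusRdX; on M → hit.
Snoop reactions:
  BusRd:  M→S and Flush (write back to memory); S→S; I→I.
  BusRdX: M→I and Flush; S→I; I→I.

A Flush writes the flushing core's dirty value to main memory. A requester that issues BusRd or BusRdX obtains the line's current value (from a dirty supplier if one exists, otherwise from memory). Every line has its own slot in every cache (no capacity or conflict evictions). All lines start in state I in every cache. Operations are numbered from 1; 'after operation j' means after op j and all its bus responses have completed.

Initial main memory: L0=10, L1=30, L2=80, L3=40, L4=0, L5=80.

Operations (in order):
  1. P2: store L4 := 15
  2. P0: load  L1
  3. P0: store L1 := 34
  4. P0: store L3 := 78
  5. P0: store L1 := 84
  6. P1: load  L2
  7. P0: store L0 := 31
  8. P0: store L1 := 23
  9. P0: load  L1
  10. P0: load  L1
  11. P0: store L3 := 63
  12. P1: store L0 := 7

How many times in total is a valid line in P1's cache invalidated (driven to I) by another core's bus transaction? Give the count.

step 1: P2: store L4 := 15  ⟶  IIM  (L4)  txn=BusRdX  M[L4]=0
step 2: P0: load  L1  ⟶  SII  (L1)  txn=BusRd  M[L1]=30
step 3: P0: store L1 := 34  ⟶  MII  (L1)  txn=BusRdX  M[L1]=30
step 4: P0: store L3 := 78  ⟶  MII  (L3)  txn=BusRdX  M[L3]=40
step 5: P0: store L1 := 84  ⟶  MII  (L1)  txn=∅  M[L1]=30
step 6: P1: load  L2  ⟶  ISI  (L2)  txn=BusRd  M[L2]=80
step 7: P0: store L0 := 31  ⟶  MII  (L0)  txn=BusRdX  M[L0]=10
step 8: P0: store L1 := 23  ⟶  MII  (L1)  txn=∅  M[L1]=30
step 9: P0: load  L1  ⟶  MII  (L1)  txn=∅  M[L1]=30
step 10: P0: load  L1  ⟶  MII  (L1)  txn=∅  M[L1]=30
step 11: P0: store L3 := 63  ⟶  MII  (L3)  txn=∅  M[L3]=40
step 12: P1: store L0 := 7  ⟶  IMI  (L0)  txn=BusRdX+Flush  M[L0]=31

invalidations = 0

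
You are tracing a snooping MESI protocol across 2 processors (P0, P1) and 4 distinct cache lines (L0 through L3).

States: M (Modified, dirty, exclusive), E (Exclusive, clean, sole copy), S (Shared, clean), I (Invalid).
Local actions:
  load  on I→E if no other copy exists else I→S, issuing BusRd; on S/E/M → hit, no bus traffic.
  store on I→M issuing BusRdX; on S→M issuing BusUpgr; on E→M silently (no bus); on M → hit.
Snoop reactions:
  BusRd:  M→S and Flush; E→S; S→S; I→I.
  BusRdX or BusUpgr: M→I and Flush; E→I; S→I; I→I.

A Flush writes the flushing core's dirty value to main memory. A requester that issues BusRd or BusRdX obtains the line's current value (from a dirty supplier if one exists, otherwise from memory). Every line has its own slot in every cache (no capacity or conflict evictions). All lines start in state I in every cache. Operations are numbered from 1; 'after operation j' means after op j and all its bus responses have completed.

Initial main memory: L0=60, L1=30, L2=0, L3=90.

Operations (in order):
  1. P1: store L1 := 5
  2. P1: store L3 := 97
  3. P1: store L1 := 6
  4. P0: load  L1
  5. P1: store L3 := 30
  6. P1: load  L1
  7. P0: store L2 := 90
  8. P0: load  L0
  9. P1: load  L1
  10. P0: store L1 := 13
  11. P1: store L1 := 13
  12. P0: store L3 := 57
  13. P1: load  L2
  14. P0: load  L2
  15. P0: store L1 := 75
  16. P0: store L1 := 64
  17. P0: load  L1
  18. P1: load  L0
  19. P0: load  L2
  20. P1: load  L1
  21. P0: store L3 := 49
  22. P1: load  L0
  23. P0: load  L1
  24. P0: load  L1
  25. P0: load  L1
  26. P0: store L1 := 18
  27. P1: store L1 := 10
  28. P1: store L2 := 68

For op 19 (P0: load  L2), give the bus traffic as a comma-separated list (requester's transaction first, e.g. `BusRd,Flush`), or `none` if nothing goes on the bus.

bus = none

step 1: P1: store L1 := 5  ⟶  IM  (L1)  txn=BusRdX  M[L1]=30
step 2: P1: store L3 := 97  ⟶  IM  (L3)  txn=BusRdX  M[L3]=90
step 3: P1: store L1 := 6  ⟶  IM  (L1)  txn=∅  M[L1]=30
step 4: P0: load  L1  ⟶  SS  (L1)  txn=BusRd+Flush  M[L1]=6
step 5: P1: store L3 := 30  ⟶  IM  (L3)  txn=∅  M[L3]=90
step 6: P1: load  L1  ⟶  SS  (L1)  txn=∅  M[L1]=6
step 7: P0: store L2 := 90  ⟶  MI  (L2)  txn=BusRdX  M[L2]=0
step 8: P0: load  L0  ⟶  EI  (L0)  txn=BusRd  M[L0]=60
step 9: P1: load  L1  ⟶  SS  (L1)  txn=∅  M[L1]=6
step 10: P0: store L1 := 13  ⟶  MI  (L1)  txn=BusUpgr  M[L1]=6
step 11: P1: store L1 := 13  ⟶  IM  (L1)  txn=BusRdX+Flush  M[L1]=13
step 12: P0: store L3 := 57  ⟶  MI  (L3)  txn=BusRdX+Flush  M[L3]=30
step 13: P1: load  L2  ⟶  SS  (L2)  txn=BusRd+Flush  M[L2]=90
step 14: P0: load  L2  ⟶  SS  (L2)  txn=∅  M[L2]=90
step 15: P0: store L1 := 75  ⟶  MI  (L1)  txn=BusRdX+Flush  M[L1]=13
step 16: P0: store L1 := 64  ⟶  MI  (L1)  txn=∅  M[L1]=13
step 17: P0: load  L1  ⟶  MI  (L1)  txn=∅  M[L1]=13
step 18: P1: load  L0  ⟶  SS  (L0)  txn=BusRd  M[L0]=60
step 19: P0: load  L2  ⟶  SS  (L2)  txn=∅  M[L2]=90
step 20: P1: load  L1  ⟶  SS  (L1)  txn=BusRd+Flush  M[L1]=64
step 21: P0: store L3 := 49  ⟶  MI  (L3)  txn=∅  M[L3]=30
step 22: P1: load  L0  ⟶  SS  (L0)  txn=∅  M[L0]=60
step 23: P0: load  L1  ⟶  SS  (L1)  txn=∅  M[L1]=64
step 24: P0: load  L1  ⟶  SS  (L1)  txn=∅  M[L1]=64
step 25: P0: load  L1  ⟶  SS  (L1)  txn=∅  M[L1]=64
step 26: P0: store L1 := 18  ⟶  MI  (L1)  txn=BusUpgr  M[L1]=64
step 27: P1: store L1 := 10  ⟶  IM  (L1)  txn=BusRdX+Flush  M[L1]=18
step 28: P1: store L2 := 68  ⟶  IM  (L2)  txn=BusUpgr  M[L2]=90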